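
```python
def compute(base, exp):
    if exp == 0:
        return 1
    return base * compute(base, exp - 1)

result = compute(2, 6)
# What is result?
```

compute(2, 6) = 2 * 2 * 2 * 2 * 2 * 2 = 64

Answer: 64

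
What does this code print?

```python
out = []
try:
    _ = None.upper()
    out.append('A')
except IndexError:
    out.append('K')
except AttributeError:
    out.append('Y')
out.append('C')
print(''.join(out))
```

Execution trace: 'Y' (except AttributeError) → 'C' (after the try/except). Output: YC

Answer: YC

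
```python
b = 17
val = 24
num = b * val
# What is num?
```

Trace:
`b = 17` → b = 17
`val = 24` → val = 24
`num = b * val` → num = 408
So num = 408

Answer: 408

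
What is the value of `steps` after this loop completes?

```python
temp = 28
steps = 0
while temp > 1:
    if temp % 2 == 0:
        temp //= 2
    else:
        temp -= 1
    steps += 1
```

Steps to reduce 28 to 1
`steps` takes the values: 0 → 1 → 2 → 3 → 4 → 5 → 6

Answer: 6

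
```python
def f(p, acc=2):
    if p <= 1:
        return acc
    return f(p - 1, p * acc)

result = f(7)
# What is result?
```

Accumulator trace (n, acc): (7, 2) -> (6, 14) -> (5, 84) -> (4, 420) -> (3, 1680) -> (2, 5040) -> (1, 10080) -> return 10080

Answer: 10080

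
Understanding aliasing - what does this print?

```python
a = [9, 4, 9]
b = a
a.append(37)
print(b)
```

Key concept: basic list aliasing.
Step by step:
`a = [9, 4, 9]` → a = [9, 4, 9]
`b = a` → b = [9, 4, 9] (same object as a)
`a.append(37)` → a = [9, 4, 9, 37] (same object as b); b = [9, 4, 9, 37] (same object as a)
`print(b)` → prints [9, 4, 9, 37]

Answer: [9, 4, 9, 37]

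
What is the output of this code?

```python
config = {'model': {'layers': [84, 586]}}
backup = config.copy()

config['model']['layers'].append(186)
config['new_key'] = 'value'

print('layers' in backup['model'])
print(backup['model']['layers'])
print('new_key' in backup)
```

Key concept: shallow copy gotcha with nested dict.
Step by step:
`config = {'model': {'layers': [84, 586]}}` → config = {'model': {'layers': [84, 586]}}
`backup = config.copy()` → backup = {'model': {'layers': [84, 586]}}
`config['model']['layers'].append(186)` → config = {'model': {'layers': [84, 586, 186]}}; backup = {'model': {'layers': [84, 586, 186]}}
`config['new_key'] = 'value'` → config = {'model': {'layers': [84, 586, 186]}, 'new_key': 'value'}
`print('layers' in backup['model'])` → prints True
`print(backup['model']['layers'])` → prints [84, 586, 186]
`print('new_key' in backup)` → prints False

Answer:
True
[84, 586, 186]
False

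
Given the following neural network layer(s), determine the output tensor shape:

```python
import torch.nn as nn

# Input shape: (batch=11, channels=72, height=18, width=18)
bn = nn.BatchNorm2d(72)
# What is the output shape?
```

Input: (11, 72, 18, 18) -> Output: (11, 72, 18, 18)

Answer: (11, 72, 18, 18)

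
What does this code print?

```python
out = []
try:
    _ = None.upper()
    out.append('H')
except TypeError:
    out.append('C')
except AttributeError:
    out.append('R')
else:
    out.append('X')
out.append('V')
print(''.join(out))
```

Execution trace: 'R' (except AttributeError) → 'V' (after the try/except). Output: RV

Answer: RV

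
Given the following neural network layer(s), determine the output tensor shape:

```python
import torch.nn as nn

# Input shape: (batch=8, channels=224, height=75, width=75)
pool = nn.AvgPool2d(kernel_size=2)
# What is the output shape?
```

Input: (8, 224, 75, 75) -> Output: (8, 224, 37, 37)

Answer: (8, 224, 37, 37)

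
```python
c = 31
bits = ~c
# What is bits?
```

Trace:
`c = 31` → c = 31
`bits = ~c` → bits = -32
So bits = -32

Answer: -32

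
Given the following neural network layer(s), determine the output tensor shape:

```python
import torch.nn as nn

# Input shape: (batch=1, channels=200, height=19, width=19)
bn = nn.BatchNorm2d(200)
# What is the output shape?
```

Input: (1, 200, 19, 19) -> Output: (1, 200, 19, 19)

Answer: (1, 200, 19, 19)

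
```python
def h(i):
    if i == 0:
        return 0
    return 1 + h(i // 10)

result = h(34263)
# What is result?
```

Count of digits of 34263: 5

Answer: 5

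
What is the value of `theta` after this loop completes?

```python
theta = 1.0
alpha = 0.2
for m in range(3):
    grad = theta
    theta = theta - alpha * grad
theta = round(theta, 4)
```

Gradient descent: w = 1.0 * (1 - 0.2)^3
`theta` takes the values: 1.0 → 0.8 → 0.64 → 0.512

Answer: 0.512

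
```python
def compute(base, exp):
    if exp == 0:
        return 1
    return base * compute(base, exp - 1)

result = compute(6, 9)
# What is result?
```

compute(6, 9) = 6 * 6 * 6 * 6 * 6 * 6 * 6 * 6 * 6 = 10077696

Answer: 10077696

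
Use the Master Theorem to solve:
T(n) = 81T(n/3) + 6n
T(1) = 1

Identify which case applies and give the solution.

a=81, b=3, f(n)=6n. log_3(81) = 4. Since c=1 < 4, Case 1 applies: T(n) = Θ(n^log_b(a)) = O(n^4).

Answer: O(n^4) - Case 1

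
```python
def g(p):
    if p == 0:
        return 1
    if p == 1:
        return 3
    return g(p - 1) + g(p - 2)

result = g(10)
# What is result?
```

Build up from base cases: g(0)=1, g(1)=3, g(2)=4, g(3)=7, g(4)=11, g(5)=18, g(6)=29, ..., g(10)=199

Answer: 199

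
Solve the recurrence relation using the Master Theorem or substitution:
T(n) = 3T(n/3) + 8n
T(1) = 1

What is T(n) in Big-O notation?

By Master Theorem: a=3, b=3, f(n)=8n. Since log_3(3) = 1 and f(n) = Θ(n^1), Case 2 applies. T(n) = O(n log n).

Answer: O(n log n)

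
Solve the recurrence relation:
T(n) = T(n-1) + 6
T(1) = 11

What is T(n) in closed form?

Unrolling: T(n) = T(1) + 6·(n-1) = 11 + 6(n-1) = 6n + 5.

Answer: T(n) = 6n + 5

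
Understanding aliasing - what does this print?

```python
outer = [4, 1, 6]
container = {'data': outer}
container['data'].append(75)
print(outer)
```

Key concept: dict holds reference to list.
Step by step:
`outer = [4, 1, 6]` → outer = [4, 1, 6]
`container = {'data': outer}` → container = {'data': [4, 1, 6]}
`container['data'].append(75)` → outer = [4, 1, 6, 75]; container = {'data': [4, 1, 6, 75]}
`print(outer)` → prints [4, 1, 6, 75]

Answer: [4, 1, 6, 75]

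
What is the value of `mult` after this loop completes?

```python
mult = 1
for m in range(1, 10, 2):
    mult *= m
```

Product of 1, 3, 5, ... up to 9
`mult` takes the values: 1 → 3 → 15 → 105 → 945

Answer: 945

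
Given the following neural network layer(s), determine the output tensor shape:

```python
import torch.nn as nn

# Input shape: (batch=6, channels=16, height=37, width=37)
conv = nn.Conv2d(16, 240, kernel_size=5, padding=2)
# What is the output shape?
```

Input: (6, 16, 37, 37) -> Output: (6, 240, 37, 37)

Answer: (6, 240, 37, 37)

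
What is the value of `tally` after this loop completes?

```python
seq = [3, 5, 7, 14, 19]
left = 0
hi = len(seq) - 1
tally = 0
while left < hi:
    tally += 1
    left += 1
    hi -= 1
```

Iterations until pointers meet (list length 5)
`tally` takes the values: 0 → 1 → 2

Answer: 2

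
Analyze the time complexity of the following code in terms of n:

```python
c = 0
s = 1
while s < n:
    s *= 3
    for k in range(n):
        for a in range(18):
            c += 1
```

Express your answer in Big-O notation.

Each loop level contributes: log n × n × 1. Multiplying the contributions gives O(n log n).

Answer: O(n log n)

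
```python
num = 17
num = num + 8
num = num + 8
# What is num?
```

Trace:
`num = 17` → num = 17
`num = num + 8` → num = 25
`num = num + 8` → num = 33
So num = 33

Answer: 33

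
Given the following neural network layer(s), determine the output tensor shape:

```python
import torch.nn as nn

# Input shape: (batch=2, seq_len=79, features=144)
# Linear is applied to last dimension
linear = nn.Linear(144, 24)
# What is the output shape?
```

Input: (2, 79, 144) -> Output: (2, 79, 24)

Answer: (2, 79, 24)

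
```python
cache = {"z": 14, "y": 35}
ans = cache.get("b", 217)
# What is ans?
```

Trace:
`cache = {"z": 14, "y": 35}` → cache = {'z': 14, 'y': 35}
`ans = cache.get("b", 217)` → ans = 217
So ans = 217

Answer: 217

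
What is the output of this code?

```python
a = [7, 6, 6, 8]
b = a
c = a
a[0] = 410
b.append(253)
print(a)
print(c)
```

Key concept: multiple aliases.
Step by step:
`a = [7, 6, 6, 8]` → a = [7, 6, 6, 8]
`b = a` → b = [7, 6, 6, 8] (same object as a)
`c = a` → c = [7, 6, 6, 8] (same object as a, b)
`a[0] = 410` → a = [410, 6, 6, 8] (same object as b, c); b = [410, 6, 6, 8] (same object as a, c); c = [410, 6, 6, 8] (same object as a, b)
`b.append(253)` → a = [410, 6, 6, 8, 253] (same object as b, c); b = [410, 6, 6, 8, 253] (same object as a, c); c = [410, 6, 6, 8, 253] (same object as a, b)
`print(a)` → prints [410, 6, 6, 8, 253]
`print(c)` → prints [410, 6, 6, 8, 253]

Answer:
[410, 6, 6, 8, 253]
[410, 6, 6, 8, 253]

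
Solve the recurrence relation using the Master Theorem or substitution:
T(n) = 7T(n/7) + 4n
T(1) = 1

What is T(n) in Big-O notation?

By Master Theorem: a=7, b=7, f(n)=4n. Since log_7(7) = 1 and f(n) = Θ(n^1), Case 2 applies. T(n) = O(n log n).

Answer: O(n log n)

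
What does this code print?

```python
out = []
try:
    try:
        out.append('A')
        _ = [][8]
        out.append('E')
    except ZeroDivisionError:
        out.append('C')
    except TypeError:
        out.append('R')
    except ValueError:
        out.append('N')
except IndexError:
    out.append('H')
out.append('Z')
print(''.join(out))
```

Execution trace: 'A' (try body) → 'H' (outer except IndexError) → 'Z' (after the try/except). Output: AHZ

Answer: AHZ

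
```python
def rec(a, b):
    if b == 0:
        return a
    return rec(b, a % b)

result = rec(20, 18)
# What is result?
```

rec(20, 18) -> rec(18, 2) -> rec(2, 0) -> 2

Answer: 2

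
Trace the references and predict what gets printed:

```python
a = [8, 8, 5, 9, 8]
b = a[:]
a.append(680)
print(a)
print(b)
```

Key concept: slice [:] creates copy.
Step by step:
`a = [8, 8, 5, 9, 8]` → a = [8, 8, 5, 9, 8]
`b = a[:]` → b = [8, 8, 5, 9, 8]
`a.append(680)` → a = [8, 8, 5, 9, 8, 680]
`print(a)` → prints [8, 8, 5, 9, 8, 680]
`print(b)` → prints [8, 8, 5, 9, 8]

Answer:
[8, 8, 5, 9, 8, 680]
[8, 8, 5, 9, 8]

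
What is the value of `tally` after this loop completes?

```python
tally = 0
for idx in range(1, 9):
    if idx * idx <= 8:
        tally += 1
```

Count numbers where idx² ≤ 8
`tally` takes the values: 0 → 1 → 2

Answer: 2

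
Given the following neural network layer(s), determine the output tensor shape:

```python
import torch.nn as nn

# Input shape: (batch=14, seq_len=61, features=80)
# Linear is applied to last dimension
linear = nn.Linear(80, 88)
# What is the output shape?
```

Input: (14, 61, 80) -> Output: (14, 61, 88)

Answer: (14, 61, 88)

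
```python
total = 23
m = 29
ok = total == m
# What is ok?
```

Trace:
`total = 23` → total = 23
`m = 29` → m = 29
`ok = total == m` → ok = False
So ok = False

Answer: False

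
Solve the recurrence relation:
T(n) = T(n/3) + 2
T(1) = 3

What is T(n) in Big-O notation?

Each step divides n by 3 and adds 2. After log_3(n) steps we reach T(1)=3. So T(n) = 2·log_3(n) + 3 = O(log n).

Answer: O(log n)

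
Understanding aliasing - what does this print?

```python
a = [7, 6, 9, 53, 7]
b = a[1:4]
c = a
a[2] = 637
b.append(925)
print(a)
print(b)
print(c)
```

Key concept: slice vs alias.
Step by step:
`a = [7, 6, 9, 53, 7]` → a = [7, 6, 9, 53, 7]
`b = a[1:4]` → b = [6, 9, 53]
`c = a` → c = [7, 6, 9, 53, 7] (same object as a)
`a[2] = 637` → a = [7, 6, 637, 53, 7] (same object as c); c = [7, 6, 637, 53, 7] (same object as a)
`b.append(925)` → b = [6, 9, 53, 925]
`print(a)` → prints [7, 6, 637, 53, 7]
`print(b)` → prints [6, 9, 53, 925]
`print(c)` → prints [7, 6, 637, 53, 7]

Answer:
[7, 6, 637, 53, 7]
[6, 9, 53, 925]
[7, 6, 637, 53, 7]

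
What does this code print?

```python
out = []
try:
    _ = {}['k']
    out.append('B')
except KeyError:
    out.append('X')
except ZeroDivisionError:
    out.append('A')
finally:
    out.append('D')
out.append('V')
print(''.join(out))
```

Execution trace: 'X' (except KeyError) → 'D' (finally) → 'V' (after the try/except). Output: XDV

Answer: XDV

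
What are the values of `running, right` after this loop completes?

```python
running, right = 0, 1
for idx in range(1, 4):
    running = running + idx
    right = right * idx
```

Sum and factorial of 1 to 3
`running, right` takes the values: (0, 1) → (1, 1) → (3, 1) → (3, 2) → (6, 2) → (6, 6)

Answer: 6, 6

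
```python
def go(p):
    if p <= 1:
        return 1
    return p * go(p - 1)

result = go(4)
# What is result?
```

go(4) = 4 * 3 * 2 * 1 = 24

Answer: 24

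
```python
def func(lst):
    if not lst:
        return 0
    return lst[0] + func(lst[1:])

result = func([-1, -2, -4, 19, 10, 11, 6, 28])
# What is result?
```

(-1) + (-2) + (-4) + 19 + 10 + 11 + 6 + 28 + 0 = 67

Answer: 67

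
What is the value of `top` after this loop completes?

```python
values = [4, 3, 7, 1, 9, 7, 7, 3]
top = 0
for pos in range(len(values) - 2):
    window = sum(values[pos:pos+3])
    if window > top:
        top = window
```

Max sum of 3-element window in [4, 3, 7, 1, 9, 7, 7, 3]
`top` takes the values: 0 → 14 → 17 → 23

Answer: 23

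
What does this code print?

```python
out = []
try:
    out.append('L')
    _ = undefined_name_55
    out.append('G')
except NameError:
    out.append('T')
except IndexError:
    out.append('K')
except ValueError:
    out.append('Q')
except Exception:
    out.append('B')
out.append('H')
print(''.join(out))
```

Execution trace: 'L' (try body) → 'T' (except NameError) → 'H' (after the try/except). Output: LTH

Answer: LTH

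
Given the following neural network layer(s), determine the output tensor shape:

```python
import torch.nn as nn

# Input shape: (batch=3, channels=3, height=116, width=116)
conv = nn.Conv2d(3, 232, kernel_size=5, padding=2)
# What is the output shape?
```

Input: (3, 3, 116, 116) -> Output: (3, 232, 116, 116)

Answer: (3, 232, 116, 116)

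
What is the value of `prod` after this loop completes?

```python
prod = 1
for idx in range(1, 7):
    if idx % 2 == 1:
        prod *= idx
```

Product of odd numbers 1 to 6
`prod` takes the values: 1 → 3 → 15

Answer: 15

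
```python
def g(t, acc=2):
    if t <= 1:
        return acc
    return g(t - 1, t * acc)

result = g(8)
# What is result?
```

Accumulator trace (n, acc): (8, 2) -> (7, 16) -> (6, 112) -> (5, 672) -> (4, 3360) -> (3, 13440) -> (2, 40320) -> (1, 80640) -> return 80640

Answer: 80640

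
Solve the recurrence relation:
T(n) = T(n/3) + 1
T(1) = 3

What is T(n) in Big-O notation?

Each step divides n by 3 and adds 1. After log_3(n) steps we reach T(1)=3. So T(n) = 1·log_3(n) + 3 = O(log n).

Answer: O(log n)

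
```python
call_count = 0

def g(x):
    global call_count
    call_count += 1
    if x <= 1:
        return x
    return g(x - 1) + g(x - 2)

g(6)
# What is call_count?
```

Calls(x) = 1 + Calls(x-1) + Calls(x-2); Calls(0)=Calls(1)=1. For x=6 this gives 25.

Answer: 25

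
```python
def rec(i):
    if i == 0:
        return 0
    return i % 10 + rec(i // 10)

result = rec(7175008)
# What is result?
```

Sum of digits of 7175008: 8 + 0 + 0 + 5 + 7 + 1 + 7 = 28

Answer: 28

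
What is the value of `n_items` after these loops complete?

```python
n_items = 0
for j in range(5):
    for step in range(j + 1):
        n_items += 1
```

Triangle: 1 + 2 + ... + 5
`n_items` takes the values: 0 → 1 → 2 → 3 → 4 → 5 → 6 → 7 → 8 → 9 → 10 → 11 → 12 → 13 → 14 → 15

Answer: 15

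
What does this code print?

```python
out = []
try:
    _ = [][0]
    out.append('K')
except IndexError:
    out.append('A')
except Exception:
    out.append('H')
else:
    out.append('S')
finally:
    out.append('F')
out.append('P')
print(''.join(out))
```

Execution trace: 'A' (except IndexError) → 'F' (finally) → 'P' (after the try/except). Output: AFP

Answer: AFP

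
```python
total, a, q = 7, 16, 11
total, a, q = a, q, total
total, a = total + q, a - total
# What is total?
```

Trace:
`total, a, q = 7, 16, 11` → total = 7; a = 16; q = 11
`total, a, q = a, q, total` → total = 16; a = 11; q = 7
`total, a = total + q, a - total` → total = 23; a = -5
So total = 23

Answer: 23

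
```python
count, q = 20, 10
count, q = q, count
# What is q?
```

Trace:
`count, q = 20, 10` → count = 20; q = 10
`count, q = q, count` → count = 10; q = 20
So q = 20

Answer: 20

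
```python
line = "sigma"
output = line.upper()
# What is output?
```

Trace:
`line = "sigma"` → line = 'sigma'
`output = line.upper()` → output = 'SIGMA'
So output = 'SIGMA'

Answer: 'SIGMA'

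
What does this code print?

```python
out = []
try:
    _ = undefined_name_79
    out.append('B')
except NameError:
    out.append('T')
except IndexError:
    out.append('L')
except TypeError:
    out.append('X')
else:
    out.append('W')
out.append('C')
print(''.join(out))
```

Execution trace: 'T' (except NameError) → 'C' (after the try/except). Output: TC

Answer: TC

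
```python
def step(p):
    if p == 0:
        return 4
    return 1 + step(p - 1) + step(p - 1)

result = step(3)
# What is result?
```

step(p) = 1 + 2·step(p-1), step(0)=4. Closed form: (4+1)·2^3 - 1 = 39.

Answer: 39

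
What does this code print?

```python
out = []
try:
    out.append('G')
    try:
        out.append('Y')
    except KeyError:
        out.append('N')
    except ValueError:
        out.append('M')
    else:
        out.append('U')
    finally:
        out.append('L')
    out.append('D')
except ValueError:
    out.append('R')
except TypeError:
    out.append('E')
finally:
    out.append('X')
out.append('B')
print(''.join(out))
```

Execution trace: 'G' (try body) → 'Y' (inner try body, no exception) → 'U' (inner else) → 'L' (inner finally) → 'D' (try body, no exception) → 'X' (finally) → 'B' (after the try/except). Output: GYULDXB

Answer: GYULDXB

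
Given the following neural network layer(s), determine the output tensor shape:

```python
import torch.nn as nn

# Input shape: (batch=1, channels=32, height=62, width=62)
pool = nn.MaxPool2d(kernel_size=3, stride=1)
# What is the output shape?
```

Input: (1, 32, 62, 62) -> Output: (1, 32, 60, 60)

Answer: (1, 32, 60, 60)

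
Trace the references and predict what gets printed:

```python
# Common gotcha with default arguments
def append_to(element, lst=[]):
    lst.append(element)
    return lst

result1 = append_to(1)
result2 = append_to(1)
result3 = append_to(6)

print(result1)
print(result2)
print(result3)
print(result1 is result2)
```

Key concept: mutable default argument gotcha.
Step by step:
`result1 = append_to(1)` → result1 = [1]
`result2 = append_to(1)` → result1 = [1, 1] (same object as result2); result2 = [1, 1] (same object as result1)
`result3 = append_to(6)` → result1 = [1, 1, 6] (same object as result2, result3); result2 = [1, 1, 6] (same object as result1, result3); result3 = [1, 1, 6] (same object as result1, result2)
`print(result1)` → prints [1, 1, 6]
`print(result2)` → prints [1, 1, 6]
`print(result3)` → prints [1, 1, 6]
`print(result1 is result2)` → prints True

Answer:
[1, 1, 6]
[1, 1, 6]
[1, 1, 6]
True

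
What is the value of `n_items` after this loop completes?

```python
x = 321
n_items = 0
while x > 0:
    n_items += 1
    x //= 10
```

Count digits by repeated division by 10
`n_items` takes the values: 0 → 1 → 2 → 3

Answer: 3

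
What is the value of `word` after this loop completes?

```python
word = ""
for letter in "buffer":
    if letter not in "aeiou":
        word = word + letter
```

Remove vowels from 'buffer'
`word` takes the values: "" → "b" → "bf" → "bff" → "bffr"

Answer: "bffr"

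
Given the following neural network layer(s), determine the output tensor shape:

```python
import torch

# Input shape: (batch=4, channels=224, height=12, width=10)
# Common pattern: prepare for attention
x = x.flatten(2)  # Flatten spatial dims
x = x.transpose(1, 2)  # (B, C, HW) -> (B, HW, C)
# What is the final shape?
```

Input: (4, 224, 12, 10) -> after flatten(2): (4, 224, 120) -> Output: (4, 120, 224)

Answer: (4, 120, 224)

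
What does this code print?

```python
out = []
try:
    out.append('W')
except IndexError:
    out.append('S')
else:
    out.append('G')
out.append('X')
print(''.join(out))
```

Execution trace: 'W' (try body, no exception) → 'G' (else) → 'X' (after the try/except). Output: WGX

Answer: WGX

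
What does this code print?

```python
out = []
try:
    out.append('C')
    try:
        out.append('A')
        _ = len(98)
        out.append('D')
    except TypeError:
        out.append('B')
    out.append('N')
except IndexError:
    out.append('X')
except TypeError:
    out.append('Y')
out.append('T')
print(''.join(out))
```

Execution trace: 'C' (try body) → 'A' (inner try body) → 'B' (inner except TypeError) → 'N' (try body, no exception) → 'T' (after the try/except). Output: CABNT

Answer: CABNT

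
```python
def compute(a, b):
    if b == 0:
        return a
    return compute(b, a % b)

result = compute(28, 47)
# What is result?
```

compute(28, 47) -> compute(47, 28) -> compute(28, 19) -> compute(19, 9) -> compute(9, 1) -> compute(1, 0) -> 1

Answer: 1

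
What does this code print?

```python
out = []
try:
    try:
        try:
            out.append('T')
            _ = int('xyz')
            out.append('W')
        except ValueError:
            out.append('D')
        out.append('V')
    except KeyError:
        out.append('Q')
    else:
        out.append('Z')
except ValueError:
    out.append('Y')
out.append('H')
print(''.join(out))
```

Execution trace: 'T' (inner try body) → 'D' (inner except ValueError) → 'V' (try body, no exception) → 'Z' (else) → 'H' (after the try/except). Output: TDVZH

Answer: TDVZH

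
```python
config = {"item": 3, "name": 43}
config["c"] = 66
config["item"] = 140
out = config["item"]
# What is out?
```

Trace:
`config = {"item": 3, "name": 43}` → config = {'item': 3, 'name': 43}
`config["c"] = 66` → config = {'item': 3, 'name': 43, 'c': 66}
`config["item"] = 140` → config = {'item': 140, 'name': 43, 'c': 66}
`out = config["item"]` → out = 140
So out = 140

Answer: 140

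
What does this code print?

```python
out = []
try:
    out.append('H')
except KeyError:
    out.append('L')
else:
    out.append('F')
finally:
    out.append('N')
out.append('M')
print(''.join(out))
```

Execution trace: 'H' (try body, no exception) → 'F' (else) → 'N' (finally) → 'M' (after the try/except). Output: HFNM

Answer: HFNM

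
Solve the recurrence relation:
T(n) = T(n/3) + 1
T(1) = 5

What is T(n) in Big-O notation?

Each step divides n by 3 and adds 1. After log_3(n) steps we reach T(1)=5. So T(n) = 1·log_3(n) + 5 = O(log n).

Answer: O(log n)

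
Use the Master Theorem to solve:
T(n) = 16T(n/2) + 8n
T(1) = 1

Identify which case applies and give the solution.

a=16, b=2, f(n)=8n. log_2(16) = 4. Since c=1 < 4, Case 1 applies: T(n) = Θ(n^log_b(a)) = O(n^4).

Answer: O(n^4) - Case 1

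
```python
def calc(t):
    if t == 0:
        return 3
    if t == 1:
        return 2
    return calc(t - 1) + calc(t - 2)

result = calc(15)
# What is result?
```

Build up from base cases: calc(0)=3, calc(1)=2, calc(2)=5, calc(3)=7, calc(4)=12, calc(5)=19, calc(6)=31, ..., calc(15)=2351

Answer: 2351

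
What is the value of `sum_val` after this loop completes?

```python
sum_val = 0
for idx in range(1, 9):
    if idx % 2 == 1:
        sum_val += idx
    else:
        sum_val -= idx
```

Add odd, subtract even
`sum_val` takes the values: 0 → 1 → -1 → 2 → -2 → 3 → -3 → 4 → -4

Answer: -4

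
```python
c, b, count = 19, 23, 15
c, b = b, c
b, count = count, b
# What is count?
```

Trace:
`c, b, count = 19, 23, 15` → c = 19; b = 23; count = 15
`c, b = b, c` → c = 23; b = 19
`b, count = count, b` → b = 15; count = 19
So count = 19

Answer: 19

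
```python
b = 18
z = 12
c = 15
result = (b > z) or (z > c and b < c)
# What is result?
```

Trace:
`b = 18` → b = 18
`z = 12` → z = 12
`c = 15` → c = 15
`result = (b > z) or (z > c and b < c)` → result = True
So result = True

Answer: True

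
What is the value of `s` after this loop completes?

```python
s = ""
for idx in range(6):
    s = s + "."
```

Repeat '.' 6 times
`s` takes the values: "" → "." → ".." → "..." → "...." → "....." → "......"

Answer: "......"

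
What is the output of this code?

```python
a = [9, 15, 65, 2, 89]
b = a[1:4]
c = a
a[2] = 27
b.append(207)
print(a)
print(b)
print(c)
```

Key concept: slice vs alias.
Step by step:
`a = [9, 15, 65, 2, 89]` → a = [9, 15, 65, 2, 89]
`b = a[1:4]` → b = [15, 65, 2]
`c = a` → c = [9, 15, 65, 2, 89] (same object as a)
`a[2] = 27` → a = [9, 15, 27, 2, 89] (same object as c); c = [9, 15, 27, 2, 89] (same object as a)
`b.append(207)` → b = [15, 65, 2, 207]
`print(a)` → prints [9, 15, 27, 2, 89]
`print(b)` → prints [15, 65, 2, 207]
`print(c)` → prints [9, 15, 27, 2, 89]

Answer:
[9, 15, 27, 2, 89]
[15, 65, 2, 207]
[9, 15, 27, 2, 89]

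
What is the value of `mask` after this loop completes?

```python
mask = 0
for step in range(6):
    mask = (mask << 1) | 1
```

Build 6 consecutive 1-bits: 0b111111
`mask` takes the values: 0 → 1 → 3 → 7 → 15 → 31 → 63

Answer: 63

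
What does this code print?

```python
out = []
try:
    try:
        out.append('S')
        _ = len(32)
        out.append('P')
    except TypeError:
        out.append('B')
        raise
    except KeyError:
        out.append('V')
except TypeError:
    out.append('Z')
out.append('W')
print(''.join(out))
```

Execution trace: 'S' (inner try body) → 'B' (inner except TypeError) → 'Z' (outer except TypeError) → 'W' (after the try/except). Output: SBZW

Answer: SBZW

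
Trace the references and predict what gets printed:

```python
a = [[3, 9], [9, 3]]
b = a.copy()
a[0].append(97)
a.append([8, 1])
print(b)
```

Key concept: shallow copy with nested lists.
Step by step:
`a = [[3, 9], [9, 3]]` → a = [[3, 9], [9, 3]]
`b = a.copy()` → b = [[3, 9], [9, 3]]
`a[0].append(97)` → a = [[3, 9, 97], [9, 3]]; b = [[3, 9, 97], [9, 3]]
`a.append([8, 1])` → a = [[3, 9, 97], [9, 3], [8, 1]]
`print(b)` → prints [[3, 9, 97], [9, 3]]

Answer: [[3, 9, 97], [9, 3]]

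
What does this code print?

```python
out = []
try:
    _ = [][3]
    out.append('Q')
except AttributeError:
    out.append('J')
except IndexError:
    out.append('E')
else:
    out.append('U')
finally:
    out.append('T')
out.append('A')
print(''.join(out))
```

Execution trace: 'E' (except IndexError) → 'T' (finally) → 'A' (after the try/except). Output: ETA

Answer: ETA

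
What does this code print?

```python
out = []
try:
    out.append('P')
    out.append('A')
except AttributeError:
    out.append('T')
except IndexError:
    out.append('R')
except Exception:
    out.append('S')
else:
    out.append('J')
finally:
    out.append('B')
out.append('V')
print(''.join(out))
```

Execution trace: 'P' (try body) → 'A' (try body, no exception) → 'J' (else) → 'B' (finally) → 'V' (after the try/except). Output: PAJBV

Answer: PAJBV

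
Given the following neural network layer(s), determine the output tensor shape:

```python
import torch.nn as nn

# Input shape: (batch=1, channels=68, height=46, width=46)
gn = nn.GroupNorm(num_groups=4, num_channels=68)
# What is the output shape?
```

Input: (1, 68, 46, 46) -> Output: (1, 68, 46, 46)

Answer: (1, 68, 46, 46)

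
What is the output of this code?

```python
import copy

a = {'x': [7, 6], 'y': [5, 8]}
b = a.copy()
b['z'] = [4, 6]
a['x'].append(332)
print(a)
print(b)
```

Key concept: shallow copy of dict with mutable values.
Step by step:
`a = {'x': [7, 6], 'y': [5, 8]}` → a = {'x': [7, 6], 'y': [5, 8]}
`b = a.copy()` → b = {'x': [7, 6], 'y': [5, 8]}
`b['z'] = [4, 6]` → b = {'x': [7, 6], 'y': [5, 8], 'z': [4, 6]}
`a['x'].append(332)` → a = {'x': [7, 6, 332], 'y': [5, 8]}; b = {'x': [7, 6, 332], 'y': [5, 8], 'z': [4, 6]}
`print(a)` → prints {'x': [7, 6, 332], 'y': [5, 8]}
`print(b)` → prints {'x': [7, 6, 332], 'y': [5, 8], 'z': [4, 6]}

Answer:
{'x': [7, 6, 332], 'y': [5, 8]}
{'x': [7, 6, 332], 'y': [5, 8], 'z': [4, 6]}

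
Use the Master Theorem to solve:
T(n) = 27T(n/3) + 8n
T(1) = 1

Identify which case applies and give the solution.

a=27, b=3, f(n)=8n. log_3(27) = 3. Since c=1 < 3, Case 1 applies: T(n) = Θ(n^log_b(a)) = O(n^3).

Answer: O(n^3) - Case 1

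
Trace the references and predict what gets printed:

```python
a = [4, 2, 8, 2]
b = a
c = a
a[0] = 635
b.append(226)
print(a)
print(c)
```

Key concept: multiple aliases.
Step by step:
`a = [4, 2, 8, 2]` → a = [4, 2, 8, 2]
`b = a` → b = [4, 2, 8, 2] (same object as a)
`c = a` → c = [4, 2, 8, 2] (same object as a, b)
`a[0] = 635` → a = [635, 2, 8, 2] (same object as b, c); b = [635, 2, 8, 2] (same object as a, c); c = [635, 2, 8, 2] (same object as a, b)
`b.append(226)` → a = [635, 2, 8, 2, 226] (same object as b, c); b = [635, 2, 8, 2, 226] (same object as a, c); c = [635, 2, 8, 2, 226] (same object as a, b)
`print(a)` → prints [635, 2, 8, 2, 226]
`print(c)` → prints [635, 2, 8, 2, 226]

Answer:
[635, 2, 8, 2, 226]
[635, 2, 8, 2, 226]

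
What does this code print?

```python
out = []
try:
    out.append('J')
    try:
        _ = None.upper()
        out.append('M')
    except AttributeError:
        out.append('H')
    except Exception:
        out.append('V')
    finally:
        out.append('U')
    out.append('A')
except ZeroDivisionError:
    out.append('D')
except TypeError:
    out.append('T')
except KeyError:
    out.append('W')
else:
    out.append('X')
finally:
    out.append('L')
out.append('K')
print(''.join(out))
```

Execution trace: 'J' (try body) → 'H' (inner except AttributeError) → 'U' (inner finally) → 'A' (try body, no exception) → 'X' (else) → 'L' (finally) → 'K' (after the try/except). Output: JHUAXLK

Answer: JHUAXLK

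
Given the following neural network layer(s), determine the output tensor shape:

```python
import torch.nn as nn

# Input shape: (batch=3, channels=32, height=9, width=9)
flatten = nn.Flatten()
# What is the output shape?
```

Input: (3, 32, 9, 9) -> Output: (3, 2592)

Answer: (3, 2592)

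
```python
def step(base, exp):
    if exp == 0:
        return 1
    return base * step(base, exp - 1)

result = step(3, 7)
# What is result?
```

step(3, 7) = 3 * 3 * 3 * 3 * 3 * 3 * 3 = 2187

Answer: 2187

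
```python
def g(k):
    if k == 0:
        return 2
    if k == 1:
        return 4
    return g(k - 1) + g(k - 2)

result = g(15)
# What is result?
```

Build up from base cases: g(0)=2, g(1)=4, g(2)=6, g(3)=10, g(4)=16, g(5)=26, g(6)=42, ..., g(15)=3194

Answer: 3194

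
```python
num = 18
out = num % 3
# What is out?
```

Trace:
`num = 18` → num = 18
`out = num % 3` → out = 0
So out = 0

Answer: 0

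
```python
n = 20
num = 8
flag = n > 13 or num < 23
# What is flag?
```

Trace:
`n = 20` → n = 20
`num = 8` → num = 8
`flag = n > 13 or num < 23` → flag = True
So flag = True

Answer: True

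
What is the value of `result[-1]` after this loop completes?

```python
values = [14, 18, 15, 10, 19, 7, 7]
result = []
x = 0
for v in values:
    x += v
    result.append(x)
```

Cumulative sum ends at 90
`result` takes the values: [] → [14] → [14, 32] → [14, 32, 47] → [14, 32, 47, 57] → [14, 32, 47, 57, 76] → [14, 32, 47, 57, 76, 83] → [14, 32, 47, 57, 76, 83, 90]
So `result[-1]` = 90

Answer: 90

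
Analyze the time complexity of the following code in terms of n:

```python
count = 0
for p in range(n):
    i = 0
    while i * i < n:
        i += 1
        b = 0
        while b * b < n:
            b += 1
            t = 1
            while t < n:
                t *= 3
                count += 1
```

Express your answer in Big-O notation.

Each loop level contributes: n × √n × √n × log n. Multiplying the contributions gives O(n^2 log n).

Answer: O(n^2 log n)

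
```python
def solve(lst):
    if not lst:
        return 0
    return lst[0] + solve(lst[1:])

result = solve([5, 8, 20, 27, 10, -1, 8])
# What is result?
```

5 + 8 + 20 + 27 + 10 + (-1) + 8 + 0 = 77

Answer: 77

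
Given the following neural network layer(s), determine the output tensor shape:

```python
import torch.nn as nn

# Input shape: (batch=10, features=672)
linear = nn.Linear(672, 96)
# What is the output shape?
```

Input: (10, 672) -> Output: (10, 96)

Answer: (10, 96)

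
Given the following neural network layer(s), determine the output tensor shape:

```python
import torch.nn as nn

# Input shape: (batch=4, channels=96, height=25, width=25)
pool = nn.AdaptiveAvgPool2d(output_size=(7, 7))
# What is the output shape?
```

Input: (4, 96, 25, 25) -> Output: (4, 96, 7, 7)

Answer: (4, 96, 7, 7)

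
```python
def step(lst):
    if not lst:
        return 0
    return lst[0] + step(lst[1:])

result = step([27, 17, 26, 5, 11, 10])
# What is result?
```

27 + 17 + 26 + 5 + 11 + 10 + 0 = 96

Answer: 96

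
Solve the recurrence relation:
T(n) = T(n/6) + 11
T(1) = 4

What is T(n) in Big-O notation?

Each step divides n by 6 and adds 11. After log_6(n) steps we reach T(1)=4. So T(n) = 11·log_6(n) + 4 = O(log n).

Answer: O(log n)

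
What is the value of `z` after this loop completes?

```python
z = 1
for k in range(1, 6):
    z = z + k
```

Start at 1, add 1 through 5
`z` takes the values: 1 → 2 → 4 → 7 → 11 → 16

Answer: 16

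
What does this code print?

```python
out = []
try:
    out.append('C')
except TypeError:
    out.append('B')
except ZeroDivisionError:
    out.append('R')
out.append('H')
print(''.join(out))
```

Execution trace: 'C' (try body, no exception) → 'H' (after the try/except). Output: CH

Answer: CH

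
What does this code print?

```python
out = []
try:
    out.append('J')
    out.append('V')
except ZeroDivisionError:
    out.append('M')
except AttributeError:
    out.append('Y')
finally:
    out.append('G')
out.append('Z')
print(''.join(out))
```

Execution trace: 'J' (try body) → 'V' (try body, no exception) → 'G' (finally) → 'Z' (after the try/except). Output: JVGZ

Answer: JVGZ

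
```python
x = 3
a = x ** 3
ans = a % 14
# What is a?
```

Trace:
`x = 3` → x = 3
`a = x ** 3` → a = 27
`ans = a % 14` → ans = 13
So a = 27

Answer: 27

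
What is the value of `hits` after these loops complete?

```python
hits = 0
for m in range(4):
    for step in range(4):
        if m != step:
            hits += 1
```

4² - 4 (exclude diagonal)
`hits` takes the values: 0 → 1 → 2 → 3 → 4 → 5 → 6 → 7 → 8 → 9 → 10 → 11 → 12

Answer: 12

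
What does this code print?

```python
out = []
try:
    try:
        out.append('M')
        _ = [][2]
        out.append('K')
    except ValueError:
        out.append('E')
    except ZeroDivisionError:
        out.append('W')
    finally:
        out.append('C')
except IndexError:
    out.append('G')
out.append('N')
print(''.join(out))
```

Execution trace: 'M' (try body) → 'C' (finally) → 'G' (outer except IndexError) → 'N' (after the try/except). Output: MCGN

Answer: MCGN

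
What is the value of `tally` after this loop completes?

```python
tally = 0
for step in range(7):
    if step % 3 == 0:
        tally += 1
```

Count numbers divisible by 3 in range(7)
`tally` takes the values: 0 → 1 → 2 → 3

Answer: 3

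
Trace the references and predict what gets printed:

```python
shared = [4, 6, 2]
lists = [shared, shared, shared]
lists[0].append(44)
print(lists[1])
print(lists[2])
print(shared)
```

Key concept: list of same reference.
Step by step:
`shared = [4, 6, 2]` → shared = [4, 6, 2]
`lists = [shared, shared, shared]` → lists = [[4, 6, 2], [4, 6, 2], [4, 6, 2]]
`lists[0].append(44)` → shared = [4, 6, 2, 44]; lists = [[4, 6, 2, 44], [4, 6, 2, 44], [4, 6, 2, 44]]
`print(lists[1])` → prints [4, 6, 2, 44]
`print(lists[2])` → prints [4, 6, 2, 44]
`print(shared)` → prints [4, 6, 2, 44]

Answer:
[4, 6, 2, 44]
[4, 6, 2, 44]
[4, 6, 2, 44]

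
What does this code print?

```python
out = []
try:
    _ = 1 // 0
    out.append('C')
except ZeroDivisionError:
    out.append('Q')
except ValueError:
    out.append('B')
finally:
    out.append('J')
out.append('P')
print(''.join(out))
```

Execution trace: 'Q' (except ZeroDivisionError) → 'J' (finally) → 'P' (after the try/except). Output: QJP

Answer: QJP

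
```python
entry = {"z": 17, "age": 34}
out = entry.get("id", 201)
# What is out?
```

Trace:
`entry = {"z": 17, "age": 34}` → entry = {'z': 17, 'age': 34}
`out = entry.get("id", 201)` → out = 201
So out = 201

Answer: 201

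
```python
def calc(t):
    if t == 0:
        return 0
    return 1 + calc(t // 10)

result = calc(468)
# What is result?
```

Count of digits of 468: 3

Answer: 3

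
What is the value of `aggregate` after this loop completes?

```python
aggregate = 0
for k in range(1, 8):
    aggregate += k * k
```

Sum of squares 1² to 7² = 140
`aggregate` takes the values: 0 → 1 → 5 → 14 → 30 → 55 → 91 → 140

Answer: 140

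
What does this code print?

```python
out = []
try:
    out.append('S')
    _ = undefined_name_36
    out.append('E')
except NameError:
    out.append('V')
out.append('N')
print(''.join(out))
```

Execution trace: 'S' (try body) → 'V' (except NameError) → 'N' (after the try/except). Output: SVN

Answer: SVN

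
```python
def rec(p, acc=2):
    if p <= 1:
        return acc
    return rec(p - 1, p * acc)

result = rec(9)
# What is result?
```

Accumulator trace (n, acc): (9, 2) -> (8, 18) -> (7, 144) -> (6, 1008) -> (5, 6048) -> (4, 30240) -> (3, 120960) -> (2, 362880) -> (1, 725760) -> return 725760

Answer: 725760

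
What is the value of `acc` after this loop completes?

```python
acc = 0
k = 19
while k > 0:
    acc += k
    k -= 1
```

Sum 19 down to 1
`acc` takes the values: 0 → 19 → 37 → 54 → 70 → 85 → 99 → 112 → 124 → 135 → 145 → 154 → 162 → 169 → 175 → 180 → 184 → 187 → 189 → 190

Answer: 190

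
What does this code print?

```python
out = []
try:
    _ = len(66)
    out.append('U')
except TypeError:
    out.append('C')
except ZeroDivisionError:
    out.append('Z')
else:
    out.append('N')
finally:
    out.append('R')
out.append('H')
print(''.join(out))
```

Execution trace: 'C' (except TypeError) → 'R' (finally) → 'H' (after the try/except). Output: CRH

Answer: CRH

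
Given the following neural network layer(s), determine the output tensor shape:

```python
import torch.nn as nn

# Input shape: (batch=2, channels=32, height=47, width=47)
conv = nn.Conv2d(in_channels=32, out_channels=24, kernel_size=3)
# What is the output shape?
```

Input: (2, 32, 47, 47) -> Output: (2, 24, 45, 45)

Answer: (2, 24, 45, 45)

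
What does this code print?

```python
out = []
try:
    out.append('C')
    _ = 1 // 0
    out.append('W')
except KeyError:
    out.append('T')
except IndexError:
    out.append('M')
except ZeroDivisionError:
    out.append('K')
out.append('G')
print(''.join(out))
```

Execution trace: 'C' (try body) → 'K' (except ZeroDivisionError) → 'G' (after the try/except). Output: CKG

Answer: CKG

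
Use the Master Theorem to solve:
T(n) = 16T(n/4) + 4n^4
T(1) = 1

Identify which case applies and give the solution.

a=16, b=4, f(n)=4n^4. log_4(16) = 2. Since c=4 > 2 and the regularity condition holds (16(n/4)^4 = (16/4^4)n^4 with 16/4^4 < 1), Case 3 applies: T(n) = Θ(f(n)) = O(n^4).

Answer: O(n^4) - Case 3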